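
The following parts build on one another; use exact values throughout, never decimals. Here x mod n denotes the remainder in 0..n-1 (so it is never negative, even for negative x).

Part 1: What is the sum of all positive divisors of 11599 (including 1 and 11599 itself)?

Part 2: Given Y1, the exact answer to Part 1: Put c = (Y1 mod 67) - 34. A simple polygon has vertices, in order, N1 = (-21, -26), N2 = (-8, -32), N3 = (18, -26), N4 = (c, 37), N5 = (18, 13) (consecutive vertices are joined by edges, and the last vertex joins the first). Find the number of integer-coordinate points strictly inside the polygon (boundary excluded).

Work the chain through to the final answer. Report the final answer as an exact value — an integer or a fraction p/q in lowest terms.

Part 1: 11599 = 7 * 1657; sigma = (1 + 7) * (1 + 1657) = 8 * 1658 = 13264; answer 13264
Part 2: Y1 = 13264; c = 31; cross terms: (-21*-32 - -8*-26)=464, (-8*-26 - 18*-32)=784, (18*37 - 31*-26)=1472, (31*13 - 18*37)=-263, (18*-26 - -21*13)=-195; twice the area = |2262| = 2262; area = 1131; boundary points = 1 + 2 + 1 + 1 + 39 = 44; strictly interior points = area - boundary/2 + 1 = 1110; answer 1110

1110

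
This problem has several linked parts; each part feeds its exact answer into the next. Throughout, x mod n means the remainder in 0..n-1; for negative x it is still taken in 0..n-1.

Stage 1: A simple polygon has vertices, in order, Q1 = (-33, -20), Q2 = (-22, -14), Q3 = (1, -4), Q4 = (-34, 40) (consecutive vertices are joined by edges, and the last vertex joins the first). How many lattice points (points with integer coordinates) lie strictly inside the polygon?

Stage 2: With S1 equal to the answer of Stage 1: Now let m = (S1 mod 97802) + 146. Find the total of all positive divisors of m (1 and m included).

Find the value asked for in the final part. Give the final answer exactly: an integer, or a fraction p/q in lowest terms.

1240

Stage 1: cross terms: (-33*-14 - -22*-20)=22, (-22*-4 - 1*-14)=102, (1*40 - -34*-4)=-96, (-34*-20 - -33*40)=2000; twice the area = |2028| = 2028; area = 1014; boundary points = 1 + 1 + 1 + 1 = 4; strictly interior points = area - boundary/2 + 1 = 1013; answer 1013
Stage 2: S1 = 1013; m = 1159; 1159 = 19 * 61; sigma = (1 + 19) * (1 + 61) = 20 * 62 = 1240; answer 1240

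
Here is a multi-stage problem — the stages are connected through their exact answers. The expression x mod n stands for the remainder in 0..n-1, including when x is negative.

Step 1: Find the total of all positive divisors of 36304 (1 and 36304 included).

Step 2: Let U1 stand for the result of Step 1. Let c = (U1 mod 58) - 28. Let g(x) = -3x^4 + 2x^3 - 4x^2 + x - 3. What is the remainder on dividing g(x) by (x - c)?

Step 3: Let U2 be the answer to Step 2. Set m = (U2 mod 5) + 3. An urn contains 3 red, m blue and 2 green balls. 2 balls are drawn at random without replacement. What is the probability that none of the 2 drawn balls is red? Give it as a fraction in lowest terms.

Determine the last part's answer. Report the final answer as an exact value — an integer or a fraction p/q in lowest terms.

5/14

Step 1: 36304 = 2^4 * 2269; sigma = (1 + 2 + 4 + 8 + 16) * (1 + 2269) = 31 * 2270 = 70370; answer 70370
Step 2: U1 = 70370; c = -12; remainder = value at the root: -3*(-12)^4 + 2*(-12)^3 - 4*(-12)^2 + 1*(-12)^1 - 3 = (-62208) + (-3456) + (-576) + (-12) + (-3) = -66255; answer -66255
Step 3: U2 = -66255; m = 3; total draws C(8,2) = 28; favorable C(5,2) = 10; P = 5/14; answer 5/14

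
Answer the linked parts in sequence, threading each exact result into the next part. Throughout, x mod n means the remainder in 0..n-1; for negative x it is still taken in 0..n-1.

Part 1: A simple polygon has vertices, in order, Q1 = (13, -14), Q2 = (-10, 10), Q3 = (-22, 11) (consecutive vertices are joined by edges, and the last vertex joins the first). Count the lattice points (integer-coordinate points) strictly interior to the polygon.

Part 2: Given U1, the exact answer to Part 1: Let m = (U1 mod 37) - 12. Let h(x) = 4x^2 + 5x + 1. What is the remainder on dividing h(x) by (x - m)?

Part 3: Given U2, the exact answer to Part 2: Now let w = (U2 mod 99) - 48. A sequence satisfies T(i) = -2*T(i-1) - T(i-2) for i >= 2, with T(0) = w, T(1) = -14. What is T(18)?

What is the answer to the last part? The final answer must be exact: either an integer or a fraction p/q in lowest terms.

Part 1: cross terms: (13*10 - -10*-14)=-10, (-10*11 - -22*10)=110, (-22*-14 - 13*11)=165; twice the area = |265| = 265; area = 265/2; boundary points = 1 + 1 + 5 = 7; strictly interior points = area - boundary/2 + 1 = 130; answer 130
Part 2: U1 = 130; m = 7; remainder = value at the root: 4*(7)^2 + 5*(7)^1 + 1 = (196) + (35) + (1) = 232; answer 232
Part 3: U2 = 232; w = -14; T(2) = -2*(-14) - 1*(-14) = 42; iterating: T(2)=42, T(3)=-70, T(4)=98, T(5)=-126, T(6)=154, T(7)=-182, T(8)=210, T(9)=-238, T(10)=266, T(11)=-294, T(12)=322, T(13)=-350, T(14)=378, T(15)=-406, T(16)=434, T(17)=-462, T(18)=490; answer 490

490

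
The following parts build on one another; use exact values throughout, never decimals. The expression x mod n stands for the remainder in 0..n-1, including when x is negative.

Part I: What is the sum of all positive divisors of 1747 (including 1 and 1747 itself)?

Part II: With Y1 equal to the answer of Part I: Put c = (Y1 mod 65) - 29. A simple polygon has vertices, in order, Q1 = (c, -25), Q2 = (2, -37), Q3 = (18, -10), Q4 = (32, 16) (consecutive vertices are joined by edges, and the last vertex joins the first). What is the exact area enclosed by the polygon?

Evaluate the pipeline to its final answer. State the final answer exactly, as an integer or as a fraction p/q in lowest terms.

Part I: 1747 is prime, so its only divisors are 1 and 1747; sigma = 1 + 1747 = 1748; answer 1748
Part II: Y1 = 1748; c = 29; cross terms: (29*-37 - 2*-25)=-1023, (2*-10 - 18*-37)=646, (18*16 - 32*-10)=608, (32*-25 - 29*16)=-1264; twice the area = |-1033| = 1033; area = 1033/2; answer 1033/2

1033/2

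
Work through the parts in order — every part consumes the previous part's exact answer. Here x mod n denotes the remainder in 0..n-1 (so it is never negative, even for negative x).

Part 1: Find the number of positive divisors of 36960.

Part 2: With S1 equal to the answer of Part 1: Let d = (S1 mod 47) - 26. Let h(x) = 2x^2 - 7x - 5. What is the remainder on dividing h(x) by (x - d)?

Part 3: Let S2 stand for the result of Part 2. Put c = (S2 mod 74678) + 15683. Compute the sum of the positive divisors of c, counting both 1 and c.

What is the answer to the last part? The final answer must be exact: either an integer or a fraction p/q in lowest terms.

34008

Part 1: 36960 = 2^5 * 3 * 5 * 7 * 11; number of divisors = (5+1) * (1+1) * (1+1) * (1+1) * (1+1) = 96; answer 96
Part 2: S1 = 96; d = -24; remainder = value at the root: 2*(-24)^2 - 7*(-24)^1 - 5 = (1152) + (168) + (-5) = 1315; answer 1315
Part 3: S2 = 1315; c = 16998; 16998 = 2 * 3 * 2833; sigma = (1 + 2) * (1 + 3) * (1 + 2833) = 3 * 4 * 2834 = 34008; answer 34008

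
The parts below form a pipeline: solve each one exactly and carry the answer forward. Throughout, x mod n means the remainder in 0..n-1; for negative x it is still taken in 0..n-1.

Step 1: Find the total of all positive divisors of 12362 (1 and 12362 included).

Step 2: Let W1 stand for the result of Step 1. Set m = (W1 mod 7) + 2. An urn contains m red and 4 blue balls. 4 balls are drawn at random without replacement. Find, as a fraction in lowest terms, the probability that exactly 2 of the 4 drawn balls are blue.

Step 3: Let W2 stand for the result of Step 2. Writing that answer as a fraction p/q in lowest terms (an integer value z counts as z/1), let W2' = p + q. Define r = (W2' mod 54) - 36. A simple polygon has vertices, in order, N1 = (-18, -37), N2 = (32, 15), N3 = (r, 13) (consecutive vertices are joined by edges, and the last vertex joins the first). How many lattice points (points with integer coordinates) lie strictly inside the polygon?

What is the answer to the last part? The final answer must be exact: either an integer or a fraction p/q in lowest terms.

Step 1: 12362 = 2 * 7 * 883; sigma = (1 + 2) * (1 + 7) * (1 + 883) = 3 * 8 * 884 = 21216; answer 21216
Step 2: W1 = 21216; m = 8; total draws C(12,4) = 495; favorable C(4,2)*C(8,2) = 168; P = 56/165; answer 56/165
Step 3: W2 = 56/165; threaded value p + q = 221; r = -31; cross terms: (-18*15 - 32*-37)=914, (32*13 - -31*15)=881, (-31*-37 - -18*13)=1381; twice the area = |3176| = 3176; area = 1588; boundary points = 2 + 1 + 1 = 4; strictly interior points = area - boundary/2 + 1 = 1587; answer 1587

1587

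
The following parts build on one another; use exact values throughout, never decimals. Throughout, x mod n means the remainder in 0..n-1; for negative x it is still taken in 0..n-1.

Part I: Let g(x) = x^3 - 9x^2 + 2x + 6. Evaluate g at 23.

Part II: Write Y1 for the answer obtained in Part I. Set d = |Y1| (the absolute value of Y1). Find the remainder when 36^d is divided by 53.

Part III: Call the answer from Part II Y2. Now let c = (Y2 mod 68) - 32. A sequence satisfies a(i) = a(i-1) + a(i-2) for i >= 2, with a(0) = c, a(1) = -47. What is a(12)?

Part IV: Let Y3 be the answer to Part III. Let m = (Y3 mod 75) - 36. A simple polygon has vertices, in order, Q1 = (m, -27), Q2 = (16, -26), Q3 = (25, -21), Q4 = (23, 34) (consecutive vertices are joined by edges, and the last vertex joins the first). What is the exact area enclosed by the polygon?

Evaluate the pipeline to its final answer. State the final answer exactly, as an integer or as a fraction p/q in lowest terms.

Part I: 1*(23)^3 - 9*(23)^2 + 2*(23)^1 + 6 = (12167) + (-4761) + (46) + (6) = 7458; answer 7458
Part II: Y1 = 7458; d = 7458; squarings mod 53: 36^1=36, 36^2=24, 36^4=46, 36^8=49, 36^16=16, 36^32=44, 36^64=28, 36^128=42, 36^256=15, 36^512=13, 36^1024=10, 36^2048=47, 36^4096=36; 36^7458 = 36^2 * 36^32 * 36^256 * 36^1024 * 36^2048 * 36^4096 = 15 (mod 53); answer 15
Part III: Y2 = 15; c = -17; a(2) = 1*(-47) + 1*(-17) = -64; iterating: a(2)=-64, a(3)=-111, a(4)=-175, a(5)=-286, a(6)=-461, a(7)=-747, a(8)=-1208, a(9)=-1955, a(10)=-3163, a(11)=-5118, a(12)=-8281; answer -8281
Part IV: Y3 = -8281; m = 8; cross terms: (8*-26 - 16*-27)=224, (16*-21 - 25*-26)=314, (25*34 - 23*-21)=1333, (23*-27 - 8*34)=-893; twice the area = |978| = 978; area = 489; answer 489

489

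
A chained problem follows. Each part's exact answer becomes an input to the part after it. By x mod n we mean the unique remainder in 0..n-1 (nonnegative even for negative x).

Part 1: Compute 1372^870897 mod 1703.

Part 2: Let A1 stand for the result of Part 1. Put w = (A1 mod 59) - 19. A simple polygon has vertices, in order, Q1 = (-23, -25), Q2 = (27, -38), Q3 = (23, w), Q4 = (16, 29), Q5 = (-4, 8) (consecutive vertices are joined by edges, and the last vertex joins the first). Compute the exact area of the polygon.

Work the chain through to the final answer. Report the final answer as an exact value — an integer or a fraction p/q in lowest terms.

3717/2

Part 1: squarings mod 1703: 1372^1=1372, 1372^2=569, 1372^4=191, 1372^8=718, 1372^16=1218, 1372^32=211, 1372^64=243, 1372^128=1147, 1372^256=893, 1372^512=445, 1372^1024=477, 1372^2048=1030, 1372^4096=1634, 1372^8192=1355, 1372^16384=191, 1372^32768=718, 1372^65536=1218, 1372^131072=211, 1372^262144=243, 1372^524288=1147; 1372^870897 = 1372^1 * 1372^16 * 1372^32 * 1372^64 * 1372^128 * 1372^256 * 1372^2048 * 1372^16384 * 1372^65536 * 1372^262144 * 1372^524288 = 1503 (mod 1703); answer 1503
Part 2: A1 = 1503; w = 9; cross terms: (-23*-38 - 27*-25)=1549, (27*9 - 23*-38)=1117, (23*29 - 16*9)=523, (16*8 - -4*29)=244, (-4*-25 - -23*8)=284; twice the area = |3717| = 3717; area = 3717/2; answer 3717/2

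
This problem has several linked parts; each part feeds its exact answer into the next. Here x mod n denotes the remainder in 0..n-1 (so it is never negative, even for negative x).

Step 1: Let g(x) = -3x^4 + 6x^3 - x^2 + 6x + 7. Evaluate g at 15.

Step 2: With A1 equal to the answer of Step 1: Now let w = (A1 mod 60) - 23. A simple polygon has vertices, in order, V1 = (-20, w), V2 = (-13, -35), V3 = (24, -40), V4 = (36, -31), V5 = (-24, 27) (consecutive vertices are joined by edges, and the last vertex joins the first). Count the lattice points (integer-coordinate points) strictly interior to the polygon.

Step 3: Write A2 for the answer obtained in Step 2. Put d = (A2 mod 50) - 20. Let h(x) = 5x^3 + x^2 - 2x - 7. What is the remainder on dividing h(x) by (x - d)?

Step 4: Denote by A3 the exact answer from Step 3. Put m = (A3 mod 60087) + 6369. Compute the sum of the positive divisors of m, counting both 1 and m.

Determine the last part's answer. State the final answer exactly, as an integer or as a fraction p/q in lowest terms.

55968

Step 1: -3*(15)^4 + 6*(15)^3 - 1*(15)^2 + 6*(15)^1 + 7 = (-151875) + (20250) + (-225) + (90) + (7) = -131753; answer -131753
Step 2: A1 = -131753; w = -16; cross terms: (-20*-35 - -13*-16)=492, (-13*-40 - 24*-35)=1360, (24*-31 - 36*-40)=696, (36*27 - -24*-31)=228, (-24*-16 - -20*27)=924; twice the area = |3700| = 3700; area = 1850; boundary points = 1 + 1 + 3 + 2 + 1 = 8; strictly interior points = area - boundary/2 + 1 = 1847; answer 1847
Step 3: A2 = 1847; d = 27; remainder = value at the root: 5*(27)^3 + 1*(27)^2 - 2*(27)^1 - 7 = (98415) + (729) + (-54) + (-7) = 99083; answer 99083
Step 4: A3 = 99083; m = 45365; 45365 = 5 * 43 * 211; sigma = (1 + 5) * (1 + 43) * (1 + 211) = 6 * 44 * 212 = 55968; answer 55968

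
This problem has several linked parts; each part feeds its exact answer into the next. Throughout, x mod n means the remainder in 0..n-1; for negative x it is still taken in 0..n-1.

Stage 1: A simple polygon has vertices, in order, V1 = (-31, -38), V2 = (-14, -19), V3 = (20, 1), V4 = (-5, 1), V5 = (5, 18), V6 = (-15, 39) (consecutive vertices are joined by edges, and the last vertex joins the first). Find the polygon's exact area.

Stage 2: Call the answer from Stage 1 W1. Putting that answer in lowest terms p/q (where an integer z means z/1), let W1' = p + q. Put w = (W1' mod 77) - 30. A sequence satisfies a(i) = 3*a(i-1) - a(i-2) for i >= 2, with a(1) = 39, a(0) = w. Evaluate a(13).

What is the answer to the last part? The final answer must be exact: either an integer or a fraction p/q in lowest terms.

3436023

Stage 1: cross terms: (-31*-19 - -14*-38)=57, (-14*1 - 20*-19)=366, (20*1 - -5*1)=25, (-5*18 - 5*1)=-95, (5*39 - -15*18)=465, (-15*-38 - -31*39)=1779; twice the area = |2597| = 2597; area = 2597/2; answer 2597/2
Stage 2: W1 = 2597/2; threaded value p + q = 2599; w = 28; a(2) = 3*(39) - 1*(28) = 89; iterating: a(2)=89, a(3)=228, a(4)=595, a(5)=1557, a(6)=4076, a(7)=10671, a(8)=27937, a(9)=73140, a(10)=191483, a(11)=501309, a(12)=1312444, a(13)=3436023; answer 3436023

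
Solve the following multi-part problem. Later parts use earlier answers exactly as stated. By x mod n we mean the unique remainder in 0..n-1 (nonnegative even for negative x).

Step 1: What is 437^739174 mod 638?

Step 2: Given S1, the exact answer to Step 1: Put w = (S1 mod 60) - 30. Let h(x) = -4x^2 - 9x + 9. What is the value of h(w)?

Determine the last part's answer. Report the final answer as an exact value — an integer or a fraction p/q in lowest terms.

Step 1: squarings mod 638: 437^1=437, 437^2=207, 437^4=103, 437^8=401, 437^16=25, 437^32=625, 437^64=169, 437^128=489, 437^256=509, 437^512=53, 437^1024=257, 437^2048=335, 437^4096=575, 437^8192=141, 437^16384=103, 437^32768=401, 437^65536=25, 437^131072=625, 437^262144=169, 437^524288=489; 437^739174 = 437^2 * 437^4 * 437^32 * 437^64 * 437^256 * 437^512 * 437^1024 * 437^16384 * 437^65536 * 437^131072 * 437^524288 = 323 (mod 638); answer 323
Step 2: S1 = 323; w = -7; -4*(-7)^2 - 9*(-7)^1 + 9 = (-196) + (63) + (9) = -124; answer -124

-124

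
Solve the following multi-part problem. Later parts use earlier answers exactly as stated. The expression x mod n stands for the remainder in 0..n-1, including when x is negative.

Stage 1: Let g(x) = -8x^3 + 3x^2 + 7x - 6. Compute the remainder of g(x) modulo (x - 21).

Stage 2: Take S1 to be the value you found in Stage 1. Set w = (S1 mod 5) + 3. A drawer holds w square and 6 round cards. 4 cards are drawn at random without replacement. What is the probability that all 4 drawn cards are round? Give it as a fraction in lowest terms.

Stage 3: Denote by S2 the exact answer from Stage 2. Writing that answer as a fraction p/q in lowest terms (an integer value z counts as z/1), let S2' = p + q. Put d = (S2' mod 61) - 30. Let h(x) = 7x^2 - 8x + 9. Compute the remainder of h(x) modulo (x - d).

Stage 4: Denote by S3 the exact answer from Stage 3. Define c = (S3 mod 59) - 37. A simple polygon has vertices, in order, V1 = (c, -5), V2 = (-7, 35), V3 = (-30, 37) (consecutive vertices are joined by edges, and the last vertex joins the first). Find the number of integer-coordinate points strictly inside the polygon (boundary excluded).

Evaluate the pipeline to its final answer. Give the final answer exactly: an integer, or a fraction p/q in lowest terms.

Stage 1: remainder = value at the root: -8*(21)^3 + 3*(21)^2 + 7*(21)^1 - 6 = (-74088) + (1323) + (147) + (-6) = -72624; answer -72624
Stage 2: S1 = -72624; w = 4; total draws C(10,4) = 210; favorable C(6,4) = 15; P = 1/14; answer 1/14
Stage 3: S2 = 1/14; threaded value p + q = 15; d = -15; remainder = value at the root: 7*(-15)^2 - 8*(-15)^1 + 9 = (1575) + (120) + (9) = 1704; answer 1704
Stage 4: S3 = 1704; c = 15; cross terms: (15*35 - -7*-5)=490, (-7*37 - -30*35)=791, (-30*-5 - 15*37)=-405; twice the area = |876| = 876; area = 438; boundary points = 2 + 1 + 3 = 6; strictly interior points = area - boundary/2 + 1 = 436; answer 436

436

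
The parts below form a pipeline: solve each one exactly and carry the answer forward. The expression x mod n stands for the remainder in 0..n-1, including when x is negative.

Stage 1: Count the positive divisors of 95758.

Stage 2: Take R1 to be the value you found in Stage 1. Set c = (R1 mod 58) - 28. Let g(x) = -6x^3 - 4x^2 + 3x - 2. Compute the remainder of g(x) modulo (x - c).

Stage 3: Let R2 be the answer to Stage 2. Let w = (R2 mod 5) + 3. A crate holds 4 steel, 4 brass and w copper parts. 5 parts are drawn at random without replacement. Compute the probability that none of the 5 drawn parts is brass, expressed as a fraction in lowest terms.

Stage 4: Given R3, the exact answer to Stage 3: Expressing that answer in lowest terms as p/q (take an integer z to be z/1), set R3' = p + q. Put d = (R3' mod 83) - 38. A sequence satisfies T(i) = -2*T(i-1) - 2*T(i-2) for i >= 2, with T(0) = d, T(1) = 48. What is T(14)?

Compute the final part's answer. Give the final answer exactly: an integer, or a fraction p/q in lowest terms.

Stage 1: 95758 = 2 * 13 * 29 * 127; number of divisors = (1+1) * (1+1) * (1+1) * (1+1) = 16; answer 16
Stage 2: R1 = 16; c = -12; remainder = value at the root: -6*(-12)^3 - 4*(-12)^2 + 3*(-12)^1 - 2 = (10368) + (-576) + (-36) + (-2) = 9754; answer 9754
Stage 3: R2 = 9754; w = 7; total draws C(15,5) = 3003; favorable C(11,5) = 462; P = 2/13; answer 2/13
Stage 4: R3 = 2/13; threaded value p + q = 15; d = -23; T(2) = -2*(48) - 2*(-23) = -50; iterating: T(2)=-50, T(3)=4, T(4)=92, T(5)=-192, T(6)=200, T(7)=-16, T(8)=-368, T(9)=768, T(10)=-800, T(11)=64, T(12)=1472, T(13)=-3072, T(14)=3200; answer 3200

3200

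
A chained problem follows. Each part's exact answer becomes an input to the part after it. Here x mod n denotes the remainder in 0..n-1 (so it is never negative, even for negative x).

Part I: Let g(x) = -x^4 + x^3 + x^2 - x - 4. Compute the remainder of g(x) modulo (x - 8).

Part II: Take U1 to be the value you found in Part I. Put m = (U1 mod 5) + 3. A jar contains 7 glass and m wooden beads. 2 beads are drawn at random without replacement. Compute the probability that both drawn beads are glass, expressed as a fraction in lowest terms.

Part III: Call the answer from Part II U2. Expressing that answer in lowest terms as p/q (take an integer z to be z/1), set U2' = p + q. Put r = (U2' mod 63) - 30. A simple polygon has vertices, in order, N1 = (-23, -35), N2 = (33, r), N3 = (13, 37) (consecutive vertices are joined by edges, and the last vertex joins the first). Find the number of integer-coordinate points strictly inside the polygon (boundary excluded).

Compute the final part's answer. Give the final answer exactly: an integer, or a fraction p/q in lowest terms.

Part I: remainder = value at the root: -1*(8)^4 + 1*(8)^3 + 1*(8)^2 - 1*(8)^1 - 4 = (-4096) + (512) + (64) + (-8) + (-4) = -3532; answer -3532
Part II: U1 = -3532; m = 6; total draws C(13,2) = 78; favorable C(7,2) = 21; P = 7/26; answer 7/26
Part III: U2 = 7/26; threaded value p + q = 33; r = 3; cross terms: (-23*3 - 33*-35)=1086, (33*37 - 13*3)=1182, (13*-35 - -23*37)=396; twice the area = |2664| = 2664; area = 1332; boundary points = 2 + 2 + 36 = 40; strictly interior points = area - boundary/2 + 1 = 1313; answer 1313

1313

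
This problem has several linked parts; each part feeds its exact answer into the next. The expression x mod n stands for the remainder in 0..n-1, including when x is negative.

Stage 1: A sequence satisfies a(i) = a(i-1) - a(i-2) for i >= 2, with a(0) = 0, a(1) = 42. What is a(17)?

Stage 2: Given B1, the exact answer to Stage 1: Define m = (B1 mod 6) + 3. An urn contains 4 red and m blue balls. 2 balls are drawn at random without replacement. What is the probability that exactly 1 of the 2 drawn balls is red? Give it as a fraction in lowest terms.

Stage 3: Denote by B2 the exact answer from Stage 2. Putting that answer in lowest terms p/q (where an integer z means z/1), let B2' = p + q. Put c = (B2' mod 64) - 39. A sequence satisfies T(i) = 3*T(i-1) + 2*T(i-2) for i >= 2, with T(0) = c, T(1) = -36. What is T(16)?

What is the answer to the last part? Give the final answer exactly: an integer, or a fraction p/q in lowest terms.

Stage 1: a(2) = 1*(42) - 1*(0) = 42; iterating: a(2)=42, a(3)=0, a(4)=-42, a(5)=-42, a(6)=0, a(7)=42, a(8)=42, a(9)=0, a(10)=-42, a(11)=-42, a(12)=0, a(13)=42, a(14)=42, a(15)=0, a(16)=-42, a(17)=-42; answer -42
Stage 2: B1 = -42; m = 3; total draws C(7,2) = 21; favorable C(4,1)*C(3,1) = 12; P = 4/7; answer 4/7
Stage 3: B2 = 4/7; threaded value p + q = 11; c = -28; T(2) = 3*(-36) + 2*(-28) = -164; iterating: T(2)=-164, T(3)=-564, T(4)=-2020, T(5)=-7188, T(6)=-25604, T(7)=-91188, T(8)=-324772, T(9)=-1156692, T(10)=-4119620, T(11)=-14672244, T(12)=-52255972, T(13)=-186112404, T(14)=-662849156, T(15)=-2360772276, T(16)=-8408015140; answer -8408015140

-8408015140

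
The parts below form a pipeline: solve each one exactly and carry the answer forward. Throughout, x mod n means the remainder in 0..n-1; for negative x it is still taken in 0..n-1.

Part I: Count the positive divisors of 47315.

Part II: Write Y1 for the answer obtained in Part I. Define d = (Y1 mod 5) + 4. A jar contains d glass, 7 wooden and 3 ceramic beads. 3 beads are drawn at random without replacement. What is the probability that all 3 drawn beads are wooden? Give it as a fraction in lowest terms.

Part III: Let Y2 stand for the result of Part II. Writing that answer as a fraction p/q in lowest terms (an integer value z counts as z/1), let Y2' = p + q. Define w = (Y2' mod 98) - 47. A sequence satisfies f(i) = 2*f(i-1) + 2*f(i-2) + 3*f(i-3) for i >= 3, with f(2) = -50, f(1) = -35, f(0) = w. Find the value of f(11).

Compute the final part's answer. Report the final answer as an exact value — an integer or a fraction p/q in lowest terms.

-885740

Part I: 47315 = 5 * 9463; number of divisors = (1+1) * (1+1) = 4; answer 4
Part II: Y1 = 4; d = 8; total draws C(18,3) = 816; favorable C(7,3) = 35; P = 35/816; answer 35/816
Part III: Y2 = 35/816; threaded value p + q = 851; w = 20; f(3) = 2*(-50) + 2*(-35) + 3*(20) = -110; iterating: f(3)=-110, f(4)=-425, f(5)=-1220, f(6)=-3620, f(7)=-10955, f(8)=-32810, f(9)=-98390, f(10)=-295265, f(11)=-885740; answer -885740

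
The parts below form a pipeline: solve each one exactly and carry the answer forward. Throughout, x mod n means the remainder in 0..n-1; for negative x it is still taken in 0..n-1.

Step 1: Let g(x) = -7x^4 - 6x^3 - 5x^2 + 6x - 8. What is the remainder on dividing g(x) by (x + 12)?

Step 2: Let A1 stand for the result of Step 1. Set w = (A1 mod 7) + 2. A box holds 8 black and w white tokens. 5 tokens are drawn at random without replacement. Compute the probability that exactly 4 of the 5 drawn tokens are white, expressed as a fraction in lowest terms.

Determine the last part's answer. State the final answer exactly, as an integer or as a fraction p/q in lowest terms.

5/39

Step 1: remainder = value at the root: -7*(-12)^4 - 6*(-12)^3 - 5*(-12)^2 + 6*(-12)^1 - 8 = (-145152) + (10368) + (-720) + (-72) + (-8) = -135584; answer -135584
Step 2: A1 = -135584; w = 8; total draws C(16,5) = 4368; favorable C(8,4)*C(8,1) = 560; P = 5/39; answer 5/39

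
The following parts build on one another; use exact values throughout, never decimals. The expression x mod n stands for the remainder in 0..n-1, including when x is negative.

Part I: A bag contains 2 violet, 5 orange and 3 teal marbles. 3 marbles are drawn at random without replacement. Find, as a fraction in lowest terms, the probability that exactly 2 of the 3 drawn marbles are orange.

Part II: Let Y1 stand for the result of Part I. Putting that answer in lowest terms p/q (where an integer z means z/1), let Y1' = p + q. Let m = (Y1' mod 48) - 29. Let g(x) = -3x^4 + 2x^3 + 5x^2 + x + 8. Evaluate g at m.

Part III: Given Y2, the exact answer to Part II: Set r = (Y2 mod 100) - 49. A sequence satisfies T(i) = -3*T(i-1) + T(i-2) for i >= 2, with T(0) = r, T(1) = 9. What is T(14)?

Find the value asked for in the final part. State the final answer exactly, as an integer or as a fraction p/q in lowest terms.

Part I: total draws C(10,3) = 120; favorable C(5,2)*C(5,1) = 50; P = 5/12; answer 5/12
Part II: Y1 = 5/12; threaded value p + q = 17; m = -12; -3*(-12)^4 + 2*(-12)^3 + 5*(-12)^2 + 1*(-12)^1 + 8 = (-62208) + (-3456) + (720) + (-12) + (8) = -64948; answer -64948
Part III: Y2 = -64948; r = 3; T(2) = -3*(9) + 1*(3) = -24; iterating: T(2)=-24, T(3)=81, T(4)=-267, T(5)=882, T(6)=-2913, T(7)=9621, T(8)=-31776, T(9)=104949, T(10)=-346623, T(11)=1144818, T(12)=-3781077, T(13)=12488049, T(14)=-41245224; answer -41245224

-41245224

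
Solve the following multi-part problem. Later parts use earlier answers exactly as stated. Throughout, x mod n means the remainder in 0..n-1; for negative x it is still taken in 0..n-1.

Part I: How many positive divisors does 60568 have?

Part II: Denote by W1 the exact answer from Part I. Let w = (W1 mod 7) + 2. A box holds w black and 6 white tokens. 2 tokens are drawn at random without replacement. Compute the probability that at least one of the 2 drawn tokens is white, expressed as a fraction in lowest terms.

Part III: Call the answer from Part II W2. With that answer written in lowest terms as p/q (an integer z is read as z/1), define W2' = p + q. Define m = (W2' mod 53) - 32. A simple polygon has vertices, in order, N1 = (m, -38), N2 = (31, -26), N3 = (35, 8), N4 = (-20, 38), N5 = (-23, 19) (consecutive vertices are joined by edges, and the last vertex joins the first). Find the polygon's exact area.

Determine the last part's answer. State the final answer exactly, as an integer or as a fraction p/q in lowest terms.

Part I: 60568 = 2^3 * 67 * 113; number of divisors = (3+1) * (1+1) * (1+1) = 16; answer 16
Part II: W1 = 16; w = 4; total draws C(10,2) = 45; complement C(4,2) = 6; favorable 45 - 6 = 39; P = 13/15; answer 13/15
Part III: W2 = 13/15; threaded value p + q = 28; m = -4; cross terms: (-4*-26 - 31*-38)=1282, (31*8 - 35*-26)=1158, (35*38 - -20*8)=1490, (-20*19 - -23*38)=494, (-23*-38 - -4*19)=950; twice the area = |5374| = 5374; area = 2687; answer 2687

2687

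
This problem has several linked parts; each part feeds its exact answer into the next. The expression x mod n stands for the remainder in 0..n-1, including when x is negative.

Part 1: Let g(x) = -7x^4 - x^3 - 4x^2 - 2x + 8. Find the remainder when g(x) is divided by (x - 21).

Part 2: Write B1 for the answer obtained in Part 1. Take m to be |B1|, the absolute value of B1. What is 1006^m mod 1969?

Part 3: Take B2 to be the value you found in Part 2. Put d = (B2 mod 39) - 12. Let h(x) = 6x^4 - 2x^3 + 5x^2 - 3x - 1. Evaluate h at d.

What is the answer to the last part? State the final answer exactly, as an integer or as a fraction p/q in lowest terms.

Part 1: remainder = value at the root: -7*(21)^4 - 1*(21)^3 - 4*(21)^2 - 2*(21)^1 + 8 = (-1361367) + (-9261) + (-1764) + (-42) + (8) = -1372426; answer -1372426
Part 2: B1 = -1372426; m = 1372426; squarings mod 1969: 1006^1=1006, 1006^2=1939, 1006^4=900, 1006^8=741, 1006^16=1699, 1006^32=47, 1006^64=240, 1006^128=499, 1006^256=907, 1006^512=1576, 1006^1024=867, 1006^2048=1500, 1006^4096=1402, 1006^8192=542, 1006^16384=383, 1006^32768=983, 1006^65536=1479, 1006^131072=1851, 1006^262144=141, 1006^524288=191, 1006^1048576=1039; 1006^1372426 = 1006^2 * 1006^8 * 1006^256 * 1006^4096 * 1006^8192 * 1006^16384 * 1006^32768 * 1006^262144 * 1006^1048576 = 423 (mod 1969); answer 423
Part 3: B2 = 423; d = 21; 6*(21)^4 - 2*(21)^3 + 5*(21)^2 - 3*(21)^1 - 1 = (1166886) + (-18522) + (2205) + (-63) + (-1) = 1150505; answer 1150505

1150505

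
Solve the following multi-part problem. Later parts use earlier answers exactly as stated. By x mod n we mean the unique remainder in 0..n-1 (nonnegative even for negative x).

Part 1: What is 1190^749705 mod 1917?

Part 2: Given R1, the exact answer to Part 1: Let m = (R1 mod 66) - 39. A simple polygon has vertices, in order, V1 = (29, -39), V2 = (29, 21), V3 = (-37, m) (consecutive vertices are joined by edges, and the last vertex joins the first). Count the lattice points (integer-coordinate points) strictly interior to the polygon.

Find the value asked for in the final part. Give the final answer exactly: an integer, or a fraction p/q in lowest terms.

1949

Part 1: squarings mod 1917: 1190^1=1190, 1190^2=1354, 1190^4=664, 1190^8=1903, 1190^16=196, 1190^32=76, 1190^64=25, 1190^128=625, 1190^256=1474, 1190^512=715, 1190^1024=1303, 1190^2048=1264, 1190^4096=835, 1190^8192=1354, 1190^16384=664, 1190^32768=1903, 1190^65536=196, 1190^131072=76, 1190^262144=25, 1190^524288=625; 1190^749705 = 1190^1 * 1190^8 * 1190^128 * 1190^4096 * 1190^8192 * 1190^16384 * 1190^65536 * 1190^131072 * 1190^524288 = 356 (mod 1917); answer 356
Part 2: R1 = 356; m = -13; cross terms: (29*21 - 29*-39)=1740, (29*-13 - -37*21)=400, (-37*-39 - 29*-13)=1820; twice the area = |3960| = 3960; area = 1980; boundary points = 60 + 2 + 2 = 64; strictly interior points = area - boundary/2 + 1 = 1949; answer 1949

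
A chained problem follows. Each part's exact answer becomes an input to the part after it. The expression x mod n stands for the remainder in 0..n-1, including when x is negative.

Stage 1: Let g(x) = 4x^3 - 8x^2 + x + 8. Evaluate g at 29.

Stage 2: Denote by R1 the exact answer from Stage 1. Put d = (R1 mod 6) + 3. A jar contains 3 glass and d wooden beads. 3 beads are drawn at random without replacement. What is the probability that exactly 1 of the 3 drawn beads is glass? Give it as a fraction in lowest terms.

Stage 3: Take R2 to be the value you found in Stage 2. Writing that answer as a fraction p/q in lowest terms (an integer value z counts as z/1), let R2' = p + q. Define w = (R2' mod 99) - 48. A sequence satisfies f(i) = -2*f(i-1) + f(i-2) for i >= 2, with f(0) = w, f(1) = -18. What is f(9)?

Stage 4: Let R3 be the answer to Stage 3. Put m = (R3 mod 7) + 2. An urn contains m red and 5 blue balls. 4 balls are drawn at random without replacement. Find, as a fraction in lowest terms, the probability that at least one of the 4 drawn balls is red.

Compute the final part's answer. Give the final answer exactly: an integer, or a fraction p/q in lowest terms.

98/99

Stage 1: 4*(29)^3 - 8*(29)^2 + 1*(29)^1 + 8 = (97556) + (-6728) + (29) + (8) = 90865; answer 90865
Stage 2: R1 = 90865; d = 4; total draws C(7,3) = 35; favorable C(3,1)*C(4,2) = 18; P = 18/35; answer 18/35
Stage 3: R2 = 18/35; threaded value p + q = 53; w = 5; f(2) = -2*(-18) + 1*(5) = 41; iterating: f(2)=41, f(3)=-100, f(4)=241, f(5)=-582, f(6)=1405, f(7)=-3392, f(8)=8189, f(9)=-19770; answer -19770
Stage 4: R3 = -19770; m = 7; total draws C(12,4) = 495; complement C(5,4) = 5; favorable 495 - 5 = 490; P = 98/99; answer 98/99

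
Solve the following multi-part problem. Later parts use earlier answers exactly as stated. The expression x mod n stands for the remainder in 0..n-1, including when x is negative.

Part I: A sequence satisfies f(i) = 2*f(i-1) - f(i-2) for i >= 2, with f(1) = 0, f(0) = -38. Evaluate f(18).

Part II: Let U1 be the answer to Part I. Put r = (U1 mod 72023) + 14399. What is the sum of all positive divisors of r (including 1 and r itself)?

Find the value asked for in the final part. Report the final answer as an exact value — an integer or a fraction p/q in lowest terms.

25920

Part I: f(2) = 2*(0) - 1*(-38) = 38; iterating: f(2)=38, f(3)=76, f(4)=114, f(5)=152, f(6)=190, f(7)=228, f(8)=266, f(9)=304, f(10)=342, f(11)=380, f(12)=418, f(13)=456, f(14)=494, f(15)=532, f(16)=570, f(17)=608, f(18)=646; answer 646
Part II: U1 = 646; r = 15045; 15045 = 3 * 5 * 17 * 59; sigma = (1 + 3) * (1 + 5) * (1 + 17) * (1 + 59) = 4 * 6 * 18 * 60 = 25920; answer 25920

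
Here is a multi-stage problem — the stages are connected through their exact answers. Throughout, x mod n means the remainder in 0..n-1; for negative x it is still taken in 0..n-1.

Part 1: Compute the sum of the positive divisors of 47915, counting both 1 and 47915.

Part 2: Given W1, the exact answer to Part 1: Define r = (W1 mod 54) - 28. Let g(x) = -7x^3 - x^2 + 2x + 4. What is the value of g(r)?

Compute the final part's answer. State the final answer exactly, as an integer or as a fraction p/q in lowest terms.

Part 1: 47915 = 5 * 7 * 37^2; sigma = (1 + 5) * (1 + 7) * (1 + 37 + 1369) = 6 * 8 * 1407 = 67536; answer 67536
Part 2: W1 = 67536; r = 8; -7*(8)^3 - 1*(8)^2 + 2*(8)^1 + 4 = (-3584) + (-64) + (16) + (4) = -3628; answer -3628

-3628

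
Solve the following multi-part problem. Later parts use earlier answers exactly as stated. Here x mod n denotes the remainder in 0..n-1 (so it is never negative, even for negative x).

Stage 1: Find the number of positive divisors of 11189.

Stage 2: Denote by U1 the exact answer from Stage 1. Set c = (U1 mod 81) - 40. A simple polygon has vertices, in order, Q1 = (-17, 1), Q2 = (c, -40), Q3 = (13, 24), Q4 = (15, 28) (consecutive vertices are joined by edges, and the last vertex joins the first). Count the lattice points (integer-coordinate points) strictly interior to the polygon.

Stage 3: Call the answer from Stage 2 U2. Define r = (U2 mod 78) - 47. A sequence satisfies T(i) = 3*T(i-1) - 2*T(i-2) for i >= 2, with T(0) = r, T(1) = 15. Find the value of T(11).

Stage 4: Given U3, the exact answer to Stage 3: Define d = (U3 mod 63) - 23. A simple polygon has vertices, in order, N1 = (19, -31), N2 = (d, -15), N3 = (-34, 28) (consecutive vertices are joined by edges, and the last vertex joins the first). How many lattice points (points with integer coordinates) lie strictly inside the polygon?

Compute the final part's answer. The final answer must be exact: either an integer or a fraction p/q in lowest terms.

Stage 1: 11189 = 67 * 167; number of divisors = (1+1) * (1+1) = 4; answer 4
Stage 2: U1 = 4; c = -36; cross terms: (-17*-40 - -36*1)=716, (-36*24 - 13*-40)=-344, (13*28 - 15*24)=4, (15*1 - -17*28)=491; twice the area = |867| = 867; area = 867/2; boundary points = 1 + 1 + 2 + 1 = 5; strictly interior points = area - boundary/2 + 1 = 432; answer 432
Stage 3: U2 = 432; r = -5; T(2) = 3*(15) - 2*(-5) = 55; iterating: T(2)=55, T(3)=135, T(4)=295, T(5)=615, T(6)=1255, T(7)=2535, T(8)=5095, T(9)=10215, T(10)=20455, T(11)=40935; answer 40935
Stage 4: U3 = 40935; d = 25; cross terms: (19*-15 - 25*-31)=490, (25*28 - -34*-15)=190, (-34*-31 - 19*28)=522; twice the area = |1202| = 1202; area = 601; boundary points = 2 + 1 + 1 = 4; strictly interior points = area - boundary/2 + 1 = 600; answer 600

600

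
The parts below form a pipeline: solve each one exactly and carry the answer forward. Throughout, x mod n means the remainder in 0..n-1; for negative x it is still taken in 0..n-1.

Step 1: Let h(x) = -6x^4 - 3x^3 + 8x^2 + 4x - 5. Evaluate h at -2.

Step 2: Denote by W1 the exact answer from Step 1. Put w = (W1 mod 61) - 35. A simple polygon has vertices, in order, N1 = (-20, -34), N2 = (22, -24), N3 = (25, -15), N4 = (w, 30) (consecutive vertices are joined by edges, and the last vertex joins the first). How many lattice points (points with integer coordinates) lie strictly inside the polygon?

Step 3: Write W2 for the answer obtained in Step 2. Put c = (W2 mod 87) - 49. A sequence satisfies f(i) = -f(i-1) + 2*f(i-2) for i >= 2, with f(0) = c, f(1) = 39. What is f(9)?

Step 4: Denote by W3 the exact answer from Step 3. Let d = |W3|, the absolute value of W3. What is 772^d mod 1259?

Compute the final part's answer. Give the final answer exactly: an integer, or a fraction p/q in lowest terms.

Step 1: -6*(-2)^4 - 3*(-2)^3 + 8*(-2)^2 + 4*(-2)^1 - 5 = (-96) + (24) + (32) + (-8) + (-5) = -53; answer -53
Step 2: W1 = -53; w = -27; cross terms: (-20*-24 - 22*-34)=1228, (22*-15 - 25*-24)=270, (25*30 - -27*-15)=345, (-27*-34 - -20*30)=1518; twice the area = |3361| = 3361; area = 3361/2; boundary points = 2 + 3 + 1 + 1 = 7; strictly interior points = area - boundary/2 + 1 = 1678; answer 1678
Step 3: W2 = 1678; c = -24; f(2) = -1*(39) + 2*(-24) = -87; iterating: f(2)=-87, f(3)=165, f(4)=-339, f(5)=669, f(6)=-1347, f(7)=2685, f(8)=-5379, f(9)=10749; answer 10749
Step 4: W3 = 10749; d = 10749; squarings mod 1259: 772^1=772, 772^2=477, 772^4=909, 772^8=377, 772^16=1121, 772^32=159, 772^64=101, 772^128=129, 772^256=274, 772^512=795, 772^1024=7, 772^2048=49, 772^4096=1142, 772^8192=1099; 772^10749 = 772^1 * 772^4 * 772^8 * 772^16 * 772^32 * 772^64 * 772^128 * 772^256 * 772^2048 * 772^8192 = 755 (mod 1259); answer 755

755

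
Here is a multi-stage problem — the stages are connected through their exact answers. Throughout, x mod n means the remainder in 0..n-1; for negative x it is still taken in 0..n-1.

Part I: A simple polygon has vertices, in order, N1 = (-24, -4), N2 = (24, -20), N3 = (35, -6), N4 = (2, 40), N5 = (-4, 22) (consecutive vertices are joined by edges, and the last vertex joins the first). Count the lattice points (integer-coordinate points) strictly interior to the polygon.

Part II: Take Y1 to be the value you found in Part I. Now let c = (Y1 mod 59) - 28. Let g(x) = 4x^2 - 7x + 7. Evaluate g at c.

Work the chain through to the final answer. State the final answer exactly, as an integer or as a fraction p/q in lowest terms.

Part I: cross terms: (-24*-20 - 24*-4)=576, (24*-6 - 35*-20)=556, (35*40 - 2*-6)=1412, (2*22 - -4*40)=204, (-4*-4 - -24*22)=544; twice the area = |3292| = 3292; area = 1646; boundary points = 16 + 1 + 1 + 6 + 2 = 26; strictly interior points = area - boundary/2 + 1 = 1634; answer 1634
Part II: Y1 = 1634; c = 13; 4*(13)^2 - 7*(13)^1 + 7 = (676) + (-91) + (7) = 592; answer 592

592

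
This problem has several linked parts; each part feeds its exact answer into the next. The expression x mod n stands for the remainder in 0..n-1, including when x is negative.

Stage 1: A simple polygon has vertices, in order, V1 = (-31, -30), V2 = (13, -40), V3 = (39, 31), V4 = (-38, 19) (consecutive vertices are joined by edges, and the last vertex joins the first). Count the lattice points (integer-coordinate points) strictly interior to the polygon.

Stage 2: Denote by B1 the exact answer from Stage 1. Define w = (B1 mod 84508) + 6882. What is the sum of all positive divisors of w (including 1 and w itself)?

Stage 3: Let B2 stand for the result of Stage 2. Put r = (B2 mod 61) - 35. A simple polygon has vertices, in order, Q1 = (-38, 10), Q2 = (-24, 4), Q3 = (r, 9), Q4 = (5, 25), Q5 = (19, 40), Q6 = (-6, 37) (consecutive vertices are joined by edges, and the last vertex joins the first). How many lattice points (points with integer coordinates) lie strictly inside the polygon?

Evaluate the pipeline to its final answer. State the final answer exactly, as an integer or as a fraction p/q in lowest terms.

Stage 1: cross terms: (-31*-40 - 13*-30)=1630, (13*31 - 39*-40)=1963, (39*19 - -38*31)=1919, (-38*-30 - -31*19)=1729; twice the area = |7241| = 7241; area = 7241/2; boundary points = 2 + 1 + 1 + 7 = 11; strictly interior points = area - boundary/2 + 1 = 3616; answer 3616
Stage 2: B1 = 3616; w = 10498; 10498 = 2 * 29 * 181; sigma = (1 + 2) * (1 + 29) * (1 + 181) = 3 * 30 * 182 = 16380; answer 16380
Stage 3: B2 = 16380; r = -3; cross terms: (-38*4 - -24*10)=88, (-24*9 - -3*4)=-204, (-3*25 - 5*9)=-120, (5*40 - 19*25)=-275, (19*37 - -6*40)=943, (-6*10 - -38*37)=1346; twice the area = |1778| = 1778; area = 889; boundary points = 2 + 1 + 8 + 1 + 1 + 1 = 14; strictly interior points = area - boundary/2 + 1 = 883; answer 883

883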